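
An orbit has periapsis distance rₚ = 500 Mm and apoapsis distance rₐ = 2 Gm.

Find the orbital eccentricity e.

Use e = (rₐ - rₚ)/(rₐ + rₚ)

Convert to SI: rₚ = 500 Mm = 5e+08 m; rₐ = 2 Gm = 2e+09 m.
e = (rₐ − rₚ) / (rₐ + rₚ).
e = (2e+09 − 5e+08) / (2e+09 + 5e+08) = 1.5e+09 / 2.5e+09 ≈ 0.6.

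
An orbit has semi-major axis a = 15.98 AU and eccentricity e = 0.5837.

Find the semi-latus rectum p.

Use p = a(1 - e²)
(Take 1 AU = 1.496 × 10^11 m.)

Convert to SI: a = 15.98 AU = 2.39061e+12 m.
p = a (1 − e²).
p = 2.39061e+12 · (1 − (0.5837)²) = 2.39061e+12 · 0.659294 ≈ 1.576e+12 m = 10.54 AU.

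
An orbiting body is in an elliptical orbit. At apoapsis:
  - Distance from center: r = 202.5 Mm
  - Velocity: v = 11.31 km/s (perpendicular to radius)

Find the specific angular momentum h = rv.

Convert to SI: r = 202.5 Mm = 2.025e+08 m; v = 11.31 km/s = 11310 m/s.
With v perpendicular to r, h = r · v.
h = 2.025e+08 · 11310 m²/s ≈ 2.29e+12 m²/s.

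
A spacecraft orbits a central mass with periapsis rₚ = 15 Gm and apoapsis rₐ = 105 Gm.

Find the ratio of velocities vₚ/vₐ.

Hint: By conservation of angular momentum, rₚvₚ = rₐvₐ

Convert to SI: rₚ = 15 Gm = 1.5e+10 m; rₐ = 105 Gm = 1.05e+11 m.
Conservation of angular momentum gives rₚvₚ = rₐvₐ, so vₚ/vₐ = rₐ/rₚ.
vₚ/vₐ = 1.05e+11 / 1.5e+10 ≈ 7.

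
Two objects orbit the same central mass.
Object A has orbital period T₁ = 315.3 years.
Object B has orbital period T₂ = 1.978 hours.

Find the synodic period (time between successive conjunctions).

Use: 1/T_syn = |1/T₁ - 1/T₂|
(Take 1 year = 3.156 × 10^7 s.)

Convert to SI: T₁ = 315.3 years = 9.95087e+09 s; T₂ = 1.978 hours = 7120.8 s.
T_syn = |T₁ · T₂ / (T₁ − T₂)|.
T_syn = |9.95087e+09 · 7120.8 / (9.95087e+09 − 7120.8)| s ≈ 7121 s = 1.978 hours.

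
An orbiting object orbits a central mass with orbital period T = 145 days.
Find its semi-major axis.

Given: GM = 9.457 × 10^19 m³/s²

Convert to SI: T = 145 days = 1.2528e+07 s.
Invert Kepler's third law: a = (GM · T² / (4π²))^(1/3).
Substituting T = 1.2528e+07 s and GM = 9.457e+19 m³/s²:
a = (9.457e+19 · (1.2528e+07)² / (4π²))^(1/3) m
a ≈ 7.217e+10 m = 72.17 Gm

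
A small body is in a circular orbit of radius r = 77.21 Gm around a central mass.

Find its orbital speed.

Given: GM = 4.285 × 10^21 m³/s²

Convert to SI: r = 77.21 Gm = 7.721e+10 m.
For a circular orbit, gravity supplies the centripetal force, so v = √(GM / r).
v = √(4.285e+21 / 7.721e+10) m/s ≈ 2.356e+05 m/s = 235.6 km/s.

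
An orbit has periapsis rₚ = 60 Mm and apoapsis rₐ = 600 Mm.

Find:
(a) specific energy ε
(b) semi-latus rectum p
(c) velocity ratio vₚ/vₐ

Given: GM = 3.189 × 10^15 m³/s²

Convert to SI: rₚ = 60 Mm = 6e+07 m; rₐ = 600 Mm = 6e+08 m.
(a) With a = (rₚ + rₐ)/2 = 3.3e+08 m, ε = −GM/(2a) = −3.189e+15/(2 · 3.3e+08) J/kg ≈ -4.832e+06 J/kg
(b) From a = (rₚ + rₐ)/2 = 3.3e+08 m and e = (rₐ − rₚ)/(rₐ + rₚ) = 0.818182, p = a(1 − e²) = 3.3e+08 · (1 − (0.818182)²) ≈ 1.091e+08 m
(c) Conservation of angular momentum (rₚvₚ = rₐvₐ) gives vₚ/vₐ = rₐ/rₚ = 6e+08/6e+07 ≈ 10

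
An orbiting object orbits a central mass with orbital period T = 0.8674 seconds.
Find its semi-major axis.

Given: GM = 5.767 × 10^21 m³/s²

Invert Kepler's third law: a = (GM · T² / (4π²))^(1/3).
Substituting T = 0.8674 s and GM = 5.767e+21 m³/s²:
a = (5.767e+21 · (0.8674)² / (4π²))^(1/3) m
a ≈ 4.79e+06 m = 4.79 × 10^6 m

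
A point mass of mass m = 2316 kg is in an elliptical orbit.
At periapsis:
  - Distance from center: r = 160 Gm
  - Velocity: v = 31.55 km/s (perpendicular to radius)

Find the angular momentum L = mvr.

Convert to SI: r = 160 Gm = 1.6e+11 m; v = 31.55 km/s = 31550 m/s.
Since v is perpendicular to r, L = m · v · r.
L = 2316 · 31550 · 1.6e+11 kg·m²/s ≈ 1.169e+19 kg·m²/s.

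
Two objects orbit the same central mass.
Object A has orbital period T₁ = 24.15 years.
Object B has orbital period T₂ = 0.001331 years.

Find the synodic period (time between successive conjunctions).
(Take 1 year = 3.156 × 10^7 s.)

Convert to SI: T₁ = 24.15 years = 7.62174e+08 s; T₂ = 0.001331 years = 42006.4 s.
T_syn = |T₁ · T₂ / (T₁ − T₂)|.
T_syn = |7.62174e+08 · 42006.4 / (7.62174e+08 − 42006.4)| s ≈ 4.201e+04 s = 0.001331 years.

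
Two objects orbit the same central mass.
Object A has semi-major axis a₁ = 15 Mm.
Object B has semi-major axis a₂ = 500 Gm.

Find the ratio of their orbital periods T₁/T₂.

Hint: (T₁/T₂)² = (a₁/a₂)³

Convert to SI: a₁ = 15 Mm = 1.5e+07 m; a₂ = 500 Gm = 5e+11 m.
From Kepler's third law, (T₁/T₂)² = (a₁/a₂)³, so T₁/T₂ = (a₁/a₂)^(3/2).
a₁/a₂ = 1.5e+07 / 5e+11 = 3e-05.
T₁/T₂ = (3e-05)^(3/2) ≈ 1.643e-07.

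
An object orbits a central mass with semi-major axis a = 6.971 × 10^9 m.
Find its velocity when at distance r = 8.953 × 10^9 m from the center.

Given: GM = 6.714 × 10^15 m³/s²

Vis-viva: v = √(GM · (2/r − 1/a)).
2/r − 1/a = 2/8.953e+09 − 1/6.971e+09 = 7.99374e-11 m⁻¹.
v = √(6.714e+15 · 7.99374e-11) m/s ≈ 732.6 m/s = 732.6 m/s.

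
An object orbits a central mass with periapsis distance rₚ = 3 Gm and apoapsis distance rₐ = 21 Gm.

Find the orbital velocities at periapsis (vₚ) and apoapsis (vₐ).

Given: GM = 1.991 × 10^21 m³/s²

Convert to SI: rₚ = 3 Gm = 3e+09 m; rₐ = 21 Gm = 2.1e+10 m.
Use the vis-viva equation v² = GM(2/r − 1/a) with a = (rₚ + rₐ)/2 = (3e+09 + 2.1e+10)/2 = 1.2e+10 m.
vₚ = √(GM · (2/rₚ − 1/a)) = √(1.991e+21 · (2/3e+09 − 1/1.2e+10)) m/s ≈ 1.078e+06 m/s = 1078 km/s.
vₐ = √(GM · (2/rₐ − 1/a)) = √(1.991e+21 · (2/2.1e+10 − 1/1.2e+10)) m/s ≈ 1.54e+05 m/s = 154 km/s.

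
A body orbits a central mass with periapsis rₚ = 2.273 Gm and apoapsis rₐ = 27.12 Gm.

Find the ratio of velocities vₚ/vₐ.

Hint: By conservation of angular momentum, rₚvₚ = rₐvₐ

Convert to SI: rₚ = 2.273 Gm = 2.273e+09 m; rₐ = 27.12 Gm = 2.712e+10 m.
Conservation of angular momentum gives rₚvₚ = rₐvₐ, so vₚ/vₐ = rₐ/rₚ.
vₚ/vₐ = 2.712e+10 / 2.273e+09 ≈ 11.93.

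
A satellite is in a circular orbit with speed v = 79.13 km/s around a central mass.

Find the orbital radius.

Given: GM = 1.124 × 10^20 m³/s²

Convert to SI: v = 79.13 km/s = 79130 m/s.
For a circular orbit, v² = GM / r, so r = GM / v².
r = 1.124e+20 / (79130)² m ≈ 1.795e+10 m = 17.95 Gm.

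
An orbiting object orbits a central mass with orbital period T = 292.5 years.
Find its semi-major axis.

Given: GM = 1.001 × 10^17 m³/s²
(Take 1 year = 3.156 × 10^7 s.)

Convert to SI: T = 292.5 years = 9.2313e+09 s.
Invert Kepler's third law: a = (GM · T² / (4π²))^(1/3).
Substituting T = 9.2313e+09 s and GM = 1.001e+17 m³/s²:
a = (1.001e+17 · (9.2313e+09)² / (4π²))^(1/3) m
a ≈ 6.001e+11 m = 600.1 Gm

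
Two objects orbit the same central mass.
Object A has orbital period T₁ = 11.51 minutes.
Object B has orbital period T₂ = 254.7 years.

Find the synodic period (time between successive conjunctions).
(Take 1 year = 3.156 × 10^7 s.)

Convert to SI: T₁ = 11.51 minutes = 690.6 s; T₂ = 254.7 years = 8.03833e+09 s.
T_syn = |T₁ · T₂ / (T₁ − T₂)|.
T_syn = |690.6 · 8.03833e+09 / (690.6 − 8.03833e+09)| s ≈ 690.6 s = 11.51 minutes.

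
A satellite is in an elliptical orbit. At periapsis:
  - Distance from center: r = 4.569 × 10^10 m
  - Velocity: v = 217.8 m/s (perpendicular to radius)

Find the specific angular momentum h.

With v perpendicular to r, h = r · v.
h = 4.569e+10 · 217.8 m²/s ≈ 9.951e+12 m²/s.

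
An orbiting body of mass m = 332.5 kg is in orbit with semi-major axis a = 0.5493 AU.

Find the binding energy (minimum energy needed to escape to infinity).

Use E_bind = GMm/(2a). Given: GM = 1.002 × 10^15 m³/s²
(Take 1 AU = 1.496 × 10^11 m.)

Convert to SI: a = 0.5493 AU = 8.21753e+10 m.
Total orbital energy is E = −GMm/(2a); binding energy is E_bind = −E = GMm/(2a).
E_bind = 1.002e+15 · 332.5 / (2 · 8.21753e+10) J ≈ 2.027e+06 J = 2.027 MJ.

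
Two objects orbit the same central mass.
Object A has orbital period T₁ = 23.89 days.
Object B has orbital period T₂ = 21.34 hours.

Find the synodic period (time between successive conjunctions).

Convert to SI: T₁ = 23.89 days = 2.0641e+06 s; T₂ = 21.34 hours = 76824 s.
T_syn = |T₁ · T₂ / (T₁ − T₂)|.
T_syn = |2.0641e+06 · 76824 / (2.0641e+06 − 76824)| s ≈ 7.979e+04 s = 22.16 hours.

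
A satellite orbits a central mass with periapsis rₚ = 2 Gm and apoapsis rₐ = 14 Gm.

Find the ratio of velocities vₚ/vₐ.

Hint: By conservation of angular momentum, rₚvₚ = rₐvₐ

Convert to SI: rₚ = 2 Gm = 2e+09 m; rₐ = 14 Gm = 1.4e+10 m.
Conservation of angular momentum gives rₚvₚ = rₐvₐ, so vₚ/vₐ = rₐ/rₚ.
vₚ/vₐ = 1.4e+10 / 2e+09 ≈ 7.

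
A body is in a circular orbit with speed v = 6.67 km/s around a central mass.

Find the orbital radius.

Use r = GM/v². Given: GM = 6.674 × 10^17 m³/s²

Convert to SI: v = 6.67 km/s = 6670 m/s.
For a circular orbit, v² = GM / r, so r = GM / v².
r = 6.674e+17 / (6670)² m ≈ 1.5e+10 m = 15 Gm.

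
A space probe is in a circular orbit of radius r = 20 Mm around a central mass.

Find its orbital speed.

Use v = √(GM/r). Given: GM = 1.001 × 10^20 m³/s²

Convert to SI: r = 20 Mm = 2e+07 m.
For a circular orbit, gravity supplies the centripetal force, so v = √(GM / r).
v = √(1.001e+20 / 2e+07) m/s ≈ 2.237e+06 m/s = 2237 km/s.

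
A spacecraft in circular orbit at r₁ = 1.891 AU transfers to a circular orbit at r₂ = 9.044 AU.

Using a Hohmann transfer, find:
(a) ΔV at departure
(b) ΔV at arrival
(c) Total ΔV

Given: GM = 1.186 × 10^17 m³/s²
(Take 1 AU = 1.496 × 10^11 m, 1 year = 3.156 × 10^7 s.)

Convert to SI: r₁ = 1.891 AU = 2.82894e+11 m; r₂ = 9.044 AU = 1.35298e+12 m.
Transfer semi-major axis: a_t = (r₁ + r₂)/2 = (2.82894e+11 + 1.35298e+12)/2 = 8.17938e+11 m.
Circular speeds: v₁ = √(GM/r₁) = 647.487 m/s, v₂ = √(GM/r₂) = 296.071 m/s.
Transfer speeds (vis-viva v² = GM(2/r − 1/a_t)): v₁ᵗ = 832.754 m/s, v₂ᵗ = 174.12 m/s.
(a) ΔV₁ = |v₁ᵗ − v₁| ≈ 185.3 m/s = 0.03908 AU/year.
(b) ΔV₂ = |v₂ − v₂ᵗ| ≈ 122 m/s = 0.02573 AU/year.
(c) ΔV_total = ΔV₁ + ΔV₂ ≈ 307.2 m/s = 0.06481 AU/year.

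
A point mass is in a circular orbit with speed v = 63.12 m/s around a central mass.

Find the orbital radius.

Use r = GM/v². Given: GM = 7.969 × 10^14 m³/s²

For a circular orbit, v² = GM / r, so r = GM / v².
r = 7.969e+14 / (63.12)² m ≈ 2e+11 m = 200 Gm.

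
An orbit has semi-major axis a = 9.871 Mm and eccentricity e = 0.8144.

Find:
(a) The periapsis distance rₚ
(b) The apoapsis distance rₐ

Convert to SI: a = 9.871 Mm = 9.871e+06 m.
(a) rₚ = a(1 − e) = 9.871e+06 · (1 − 0.8144) = 9.871e+06 · 0.1856 ≈ 1.832e+06 m = 1.832 Mm.
(b) rₐ = a(1 + e) = 9.871e+06 · (1 + 0.8144) = 9.871e+06 · 1.8144 ≈ 1.791e+07 m = 17.91 Mm.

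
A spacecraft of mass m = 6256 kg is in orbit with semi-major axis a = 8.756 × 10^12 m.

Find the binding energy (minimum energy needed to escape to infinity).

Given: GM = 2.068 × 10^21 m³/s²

Total orbital energy is E = −GMm/(2a); binding energy is E_bind = −E = GMm/(2a).
E_bind = 2.068e+21 · 6256 / (2 · 8.756e+12) J ≈ 7.388e+11 J = 738.8 GJ.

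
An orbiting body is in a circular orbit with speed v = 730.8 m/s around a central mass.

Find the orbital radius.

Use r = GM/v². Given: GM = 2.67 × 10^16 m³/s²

For a circular orbit, v² = GM / r, so r = GM / v².
r = 2.67e+16 / (730.8)² m ≈ 4.999e+10 m = 49.99 Gm.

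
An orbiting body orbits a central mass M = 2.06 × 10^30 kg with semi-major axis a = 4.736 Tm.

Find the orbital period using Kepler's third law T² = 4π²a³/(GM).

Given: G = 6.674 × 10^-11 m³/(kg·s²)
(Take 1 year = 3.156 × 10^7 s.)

Convert to SI: a = 4.736 Tm = 4.736e+12 m.
GM = G · M = 6.674e-11 · 2.06e+30 = 1.37484e+20 m³/s².
Kepler's third law: T = 2π √(a³ / GM).
Substituting a = 4.736e+12 m and GM = 1.37484e+20 m³/s²:
T = 2π √((4.736e+12)³ / 1.37484e+20) s
T ≈ 5.523e+09 s = 175 years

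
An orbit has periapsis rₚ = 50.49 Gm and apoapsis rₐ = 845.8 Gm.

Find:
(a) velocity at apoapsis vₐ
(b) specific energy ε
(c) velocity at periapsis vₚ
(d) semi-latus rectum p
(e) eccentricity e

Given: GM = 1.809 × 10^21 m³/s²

Convert to SI: rₚ = 50.49 Gm = 5.049e+10 m; rₐ = 845.8 Gm = 8.458e+11 m.
(a) With a = (rₚ + rₐ)/2 = 4.48145e+11 m, vₐ = √(GM (2/rₐ − 1/a)) = √(1.809e+21 · (2/8.458e+11 − 1/4.48145e+11)) m/s ≈ 1.552e+04 m/s
(b) With a = (rₚ + rₐ)/2 = 4.48145e+11 m, ε = −GM/(2a) = −1.809e+21/(2 · 4.48145e+11) J/kg ≈ -2.018e+09 J/kg
(c) With a = (rₚ + rₐ)/2 = 4.48145e+11 m, vₚ = √(GM (2/rₚ − 1/a)) = √(1.809e+21 · (2/5.049e+10 − 1/4.48145e+11)) m/s ≈ 2.6e+05 m/s
(d) From a = (rₚ + rₐ)/2 = 4.48145e+11 m and e = (rₐ − rₚ)/(rₐ + rₚ) = 0.887336, p = a(1 − e²) = 4.48145e+11 · (1 − (0.887336)²) ≈ 9.529e+10 m
(e) e = (rₐ − rₚ)/(rₐ + rₚ) = (8.458e+11 − 5.049e+10)/(8.458e+11 + 5.049e+10) ≈ 0.8873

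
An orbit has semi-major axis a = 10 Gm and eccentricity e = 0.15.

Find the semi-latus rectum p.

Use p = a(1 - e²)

Convert to SI: a = 10 Gm = 1e+10 m.
p = a (1 − e²).
p = 1e+10 · (1 − (0.15)²) = 1e+10 · 0.9775 ≈ 9.775e+09 m = 9.775 Gm.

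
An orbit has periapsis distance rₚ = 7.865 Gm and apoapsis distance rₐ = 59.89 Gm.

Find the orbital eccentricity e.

Convert to SI: rₚ = 7.865 Gm = 7.865e+09 m; rₐ = 59.89 Gm = 5.989e+10 m.
e = (rₐ − rₚ) / (rₐ + rₚ).
e = (5.989e+10 − 7.865e+09) / (5.989e+10 + 7.865e+09) = 5.2025e+10 / 6.7755e+10 ≈ 0.7678.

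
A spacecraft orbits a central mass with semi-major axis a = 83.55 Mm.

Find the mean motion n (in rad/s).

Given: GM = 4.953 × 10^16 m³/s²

Convert to SI: a = 83.55 Mm = 8.355e+07 m.
n = √(GM / a³).
n = √(4.953e+16 / (8.355e+07)³) rad/s ≈ 0.0002914 rad/s.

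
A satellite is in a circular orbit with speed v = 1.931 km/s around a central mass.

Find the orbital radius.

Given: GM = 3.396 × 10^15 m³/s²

Convert to SI: v = 1.931 km/s = 1931 m/s.
For a circular orbit, v² = GM / r, so r = GM / v².
r = 3.396e+15 / (1931)² m ≈ 9.108e+08 m = 910.8 Mm.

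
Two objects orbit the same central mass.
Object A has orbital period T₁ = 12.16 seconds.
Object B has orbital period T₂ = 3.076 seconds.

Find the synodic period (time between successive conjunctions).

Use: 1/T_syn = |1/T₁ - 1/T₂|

T_syn = |T₁ · T₂ / (T₁ − T₂)|.
T_syn = |12.16 · 3.076 / (12.16 − 3.076)| s ≈ 4.118 s = 4.118 seconds.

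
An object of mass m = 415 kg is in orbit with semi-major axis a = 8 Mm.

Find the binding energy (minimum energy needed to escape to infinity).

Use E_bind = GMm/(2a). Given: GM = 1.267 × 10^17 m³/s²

Convert to SI: a = 8 Mm = 8e+06 m.
Total orbital energy is E = −GMm/(2a); binding energy is E_bind = −E = GMm/(2a).
E_bind = 1.267e+17 · 415 / (2 · 8e+06) J ≈ 3.286e+12 J = 3.286 TJ.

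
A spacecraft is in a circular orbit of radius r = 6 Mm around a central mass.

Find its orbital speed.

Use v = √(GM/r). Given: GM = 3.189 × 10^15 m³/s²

Convert to SI: r = 6 Mm = 6e+06 m.
For a circular orbit, gravity supplies the centripetal force, so v = √(GM / r).
v = √(3.189e+15 / 6e+06) m/s ≈ 2.305e+04 m/s = 23.05 km/s.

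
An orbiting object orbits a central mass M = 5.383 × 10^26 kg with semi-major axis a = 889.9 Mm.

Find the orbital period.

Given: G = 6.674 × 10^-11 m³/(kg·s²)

Convert to SI: a = 889.9 Mm = 8.899e+08 m.
GM = G · M = 6.674e-11 · 5.383e+26 = 3.59261e+16 m³/s².
Kepler's third law: T = 2π √(a³ / GM).
Substituting a = 8.899e+08 m and GM = 3.59261e+16 m³/s²:
T = 2π √((8.899e+08)³ / 3.59261e+16) s
T ≈ 8.8e+05 s = 10.19 days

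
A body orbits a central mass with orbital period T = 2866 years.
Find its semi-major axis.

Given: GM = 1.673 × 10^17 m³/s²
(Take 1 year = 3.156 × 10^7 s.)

Convert to SI: T = 2866 years = 9.0451e+10 s.
Invert Kepler's third law: a = (GM · T² / (4π²))^(1/3).
Substituting T = 9.0451e+10 s and GM = 1.673e+17 m³/s²:
a = (1.673e+17 · (9.0451e+10)² / (4π²))^(1/3) m
a ≈ 3.261e+12 m = 3.261 Tm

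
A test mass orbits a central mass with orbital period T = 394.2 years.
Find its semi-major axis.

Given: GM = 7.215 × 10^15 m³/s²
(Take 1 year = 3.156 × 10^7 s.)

Convert to SI: T = 394.2 years = 1.2441e+10 s.
Invert Kepler's third law: a = (GM · T² / (4π²))^(1/3).
Substituting T = 1.2441e+10 s and GM = 7.215e+15 m³/s²:
a = (7.215e+15 · (1.2441e+10)² / (4π²))^(1/3) m
a ≈ 3.047e+11 m = 304.7 Gm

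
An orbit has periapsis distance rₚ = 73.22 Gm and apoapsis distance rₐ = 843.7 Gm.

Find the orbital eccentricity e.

Convert to SI: rₚ = 73.22 Gm = 7.322e+10 m; rₐ = 843.7 Gm = 8.437e+11 m.
e = (rₐ − rₚ) / (rₐ + rₚ).
e = (8.437e+11 − 7.322e+10) / (8.437e+11 + 7.322e+10) = 7.7048e+11 / 9.1692e+11 ≈ 0.8403.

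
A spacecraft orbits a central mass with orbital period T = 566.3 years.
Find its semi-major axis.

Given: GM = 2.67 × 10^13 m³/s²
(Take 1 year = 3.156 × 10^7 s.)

Convert to SI: T = 566.3 years = 1.78724e+10 s.
Invert Kepler's third law: a = (GM · T² / (4π²))^(1/3).
Substituting T = 1.78724e+10 s and GM = 2.67e+13 m³/s²:
a = (2.67e+13 · (1.78724e+10)² / (4π²))^(1/3) m
a ≈ 6e+10 m = 60 Gm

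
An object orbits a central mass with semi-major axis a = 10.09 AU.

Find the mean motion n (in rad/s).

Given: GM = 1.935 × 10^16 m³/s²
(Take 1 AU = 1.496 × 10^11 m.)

Convert to SI: a = 10.09 AU = 1.50946e+12 m.
n = √(GM / a³).
n = √(1.935e+16 / (1.50946e+12)³) rad/s ≈ 7.501e-11 rad/s.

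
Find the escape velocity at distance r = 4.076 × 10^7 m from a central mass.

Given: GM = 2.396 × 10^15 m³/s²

Escape velocity comes from setting total energy to zero: ½v² − GM/r = 0 ⇒ v_esc = √(2GM / r).
v_esc = √(2 · 2.396e+15 / 4.076e+07) m/s ≈ 1.084e+04 m/s = 10.84 km/s.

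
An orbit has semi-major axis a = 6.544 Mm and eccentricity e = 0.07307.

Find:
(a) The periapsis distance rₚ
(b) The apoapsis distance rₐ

Convert to SI: a = 6.544 Mm = 6.544e+06 m.
(a) rₚ = a(1 − e) = 6.544e+06 · (1 − 0.07307) = 6.544e+06 · 0.92693 ≈ 6.066e+06 m = 6.066 Mm.
(b) rₐ = a(1 + e) = 6.544e+06 · (1 + 0.07307) = 6.544e+06 · 1.07307 ≈ 7.022e+06 m = 7.022 Mm.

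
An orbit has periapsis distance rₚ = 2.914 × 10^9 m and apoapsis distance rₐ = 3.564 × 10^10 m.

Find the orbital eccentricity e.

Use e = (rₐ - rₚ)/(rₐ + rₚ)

e = (rₐ − rₚ) / (rₐ + rₚ).
e = (3.564e+10 − 2.914e+09) / (3.564e+10 + 2.914e+09) = 3.2726e+10 / 3.8554e+10 ≈ 0.8488.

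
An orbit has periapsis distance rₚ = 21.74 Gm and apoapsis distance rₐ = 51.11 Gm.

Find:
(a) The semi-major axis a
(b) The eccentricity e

Convert to SI: rₚ = 21.74 Gm = 2.174e+10 m; rₐ = 51.11 Gm = 5.111e+10 m.
(a) a = (rₚ + rₐ) / 2 = (2.174e+10 + 5.111e+10) / 2 ≈ 3.642e+10 m = 36.42 Gm.
(b) e = (rₐ − rₚ) / (rₐ + rₚ) = (5.111e+10 − 2.174e+10) / (5.111e+10 + 2.174e+10) ≈ 0.4032.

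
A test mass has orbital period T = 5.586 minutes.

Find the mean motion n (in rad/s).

Convert to SI: T = 5.586 minutes = 335.16 s.
n = 2π / T.
n = 2π / 335.16 s ≈ 0.01875 rad/s.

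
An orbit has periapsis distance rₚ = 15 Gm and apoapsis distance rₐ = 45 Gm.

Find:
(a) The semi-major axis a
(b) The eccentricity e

Convert to SI: rₚ = 15 Gm = 1.5e+10 m; rₐ = 45 Gm = 4.5e+10 m.
(a) a = (rₚ + rₐ) / 2 = (1.5e+10 + 4.5e+10) / 2 ≈ 3e+10 m = 30 Gm.
(b) e = (rₐ − rₚ) / (rₐ + rₚ) = (4.5e+10 − 1.5e+10) / (4.5e+10 + 1.5e+10) ≈ 0.5.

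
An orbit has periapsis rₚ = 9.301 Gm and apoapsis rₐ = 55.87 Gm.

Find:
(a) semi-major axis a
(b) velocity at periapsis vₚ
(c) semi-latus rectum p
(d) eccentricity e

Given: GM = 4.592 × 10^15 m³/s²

Convert to SI: rₚ = 9.301 Gm = 9.301e+09 m; rₐ = 55.87 Gm = 5.587e+10 m.
(a) a = (rₚ + rₐ)/2 = (9.301e+09 + 5.587e+10)/2 ≈ 3.259e+10 m
(b) With a = (rₚ + rₐ)/2 = 3.25855e+10 m, vₚ = √(GM (2/rₚ − 1/a)) = √(4.592e+15 · (2/9.301e+09 − 1/3.25855e+10)) m/s ≈ 920.1 m/s
(c) From a = (rₚ + rₐ)/2 = 3.25855e+10 m and e = (rₐ − rₚ)/(rₐ + rₚ) = 0.714566, p = a(1 − e²) = 3.25855e+10 · (1 − (0.714566)²) ≈ 1.595e+10 m
(d) e = (rₐ − rₚ)/(rₐ + rₚ) = (5.587e+10 − 9.301e+09)/(5.587e+10 + 9.301e+09) ≈ 0.7146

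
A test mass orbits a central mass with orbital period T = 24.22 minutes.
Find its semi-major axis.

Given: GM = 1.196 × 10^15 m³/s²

Convert to SI: T = 24.22 minutes = 1453.2 s.
Invert Kepler's third law: a = (GM · T² / (4π²))^(1/3).
Substituting T = 1453.2 s and GM = 1.196e+15 m³/s²:
a = (1.196e+15 · (1453.2)² / (4π²))^(1/3) m
a ≈ 4e+06 m = 4 Mm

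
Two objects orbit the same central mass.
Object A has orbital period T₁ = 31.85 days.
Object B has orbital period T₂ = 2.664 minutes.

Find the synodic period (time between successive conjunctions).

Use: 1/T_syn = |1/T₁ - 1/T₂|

Convert to SI: T₁ = 31.85 days = 2.75184e+06 s; T₂ = 2.664 minutes = 159.84 s.
T_syn = |T₁ · T₂ / (T₁ − T₂)|.
T_syn = |2.75184e+06 · 159.84 / (2.75184e+06 − 159.84)| s ≈ 159.8 s = 2.664 minutes.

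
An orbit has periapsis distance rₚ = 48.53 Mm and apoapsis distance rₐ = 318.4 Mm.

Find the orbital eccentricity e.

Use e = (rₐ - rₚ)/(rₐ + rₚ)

Convert to SI: rₚ = 48.53 Mm = 4.853e+07 m; rₐ = 318.4 Mm = 3.184e+08 m.
e = (rₐ − rₚ) / (rₐ + rₚ).
e = (3.184e+08 − 4.853e+07) / (3.184e+08 + 4.853e+07) = 2.6987e+08 / 3.6693e+08 ≈ 0.7355.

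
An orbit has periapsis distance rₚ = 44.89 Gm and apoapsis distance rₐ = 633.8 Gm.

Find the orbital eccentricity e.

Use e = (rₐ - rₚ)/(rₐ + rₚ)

Convert to SI: rₚ = 44.89 Gm = 4.489e+10 m; rₐ = 633.8 Gm = 6.338e+11 m.
e = (rₐ − rₚ) / (rₐ + rₚ).
e = (6.338e+11 − 4.489e+10) / (6.338e+11 + 4.489e+10) = 5.8891e+11 / 6.7869e+11 ≈ 0.8677.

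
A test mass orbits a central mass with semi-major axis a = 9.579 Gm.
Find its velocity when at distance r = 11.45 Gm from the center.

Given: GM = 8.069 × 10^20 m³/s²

Convert to SI: a = 9.579 Gm = 9.579e+09 m; r = 11.45 Gm = 1.145e+10 m.
Vis-viva: v = √(GM · (2/r − 1/a)).
2/r − 1/a = 2/1.145e+10 − 1/9.579e+09 = 7.02775e-11 m⁻¹.
v = √(8.069e+20 · 7.02775e-11) m/s ≈ 2.381e+05 m/s = 238.1 km/s.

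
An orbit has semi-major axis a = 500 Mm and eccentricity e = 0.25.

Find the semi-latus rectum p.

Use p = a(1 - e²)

Convert to SI: a = 500 Mm = 5e+08 m.
p = a (1 − e²).
p = 5e+08 · (1 − (0.25)²) = 5e+08 · 0.9375 ≈ 4.688e+08 m = 468.8 Mm.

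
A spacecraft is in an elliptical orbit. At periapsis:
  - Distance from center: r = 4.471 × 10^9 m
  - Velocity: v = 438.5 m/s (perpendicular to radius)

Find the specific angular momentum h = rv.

With v perpendicular to r, h = r · v.
h = 4.471e+09 · 438.5 m²/s ≈ 1.961e+12 m²/s.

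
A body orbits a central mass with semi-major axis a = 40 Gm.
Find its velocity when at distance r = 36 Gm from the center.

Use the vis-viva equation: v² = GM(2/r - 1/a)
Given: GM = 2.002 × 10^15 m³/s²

Convert to SI: a = 40 Gm = 4e+10 m; r = 36 Gm = 3.6e+10 m.
Vis-viva: v = √(GM · (2/r − 1/a)).
2/r − 1/a = 2/3.6e+10 − 1/4e+10 = 3.05556e-11 m⁻¹.
v = √(2.002e+15 · 3.05556e-11) m/s ≈ 247.3 m/s = 247.3 m/s.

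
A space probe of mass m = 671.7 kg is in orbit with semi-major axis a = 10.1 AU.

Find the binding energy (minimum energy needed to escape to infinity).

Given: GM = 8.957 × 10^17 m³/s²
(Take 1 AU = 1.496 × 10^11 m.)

Convert to SI: a = 10.1 AU = 1.51096e+12 m.
Total orbital energy is E = −GMm/(2a); binding energy is E_bind = −E = GMm/(2a).
E_bind = 8.957e+17 · 671.7 / (2 · 1.51096e+12) J ≈ 1.991e+08 J = 199.1 MJ.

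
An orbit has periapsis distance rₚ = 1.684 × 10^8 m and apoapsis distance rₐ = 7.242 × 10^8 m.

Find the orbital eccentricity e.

e = (rₐ − rₚ) / (rₐ + rₚ).
e = (7.242e+08 − 1.684e+08) / (7.242e+08 + 1.684e+08) = 5.558e+08 / 8.926e+08 ≈ 0.6227.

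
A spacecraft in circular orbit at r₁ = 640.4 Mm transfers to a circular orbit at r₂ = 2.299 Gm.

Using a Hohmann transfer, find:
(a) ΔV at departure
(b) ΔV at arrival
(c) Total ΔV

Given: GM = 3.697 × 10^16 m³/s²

Convert to SI: r₁ = 640.4 Mm = 6.404e+08 m; r₂ = 2.299 Gm = 2.299e+09 m.
Transfer semi-major axis: a_t = (r₁ + r₂)/2 = (6.404e+08 + 2.299e+09)/2 = 1.4697e+09 m.
Circular speeds: v₁ = √(GM/r₁) = 7598 m/s, v₂ = √(GM/r₂) = 4010.1 m/s.
Transfer speeds (vis-viva v² = GM(2/r − 1/a_t)): v₁ᵗ = 9502.86 m/s, v₂ᵗ = 2647.08 m/s.
(a) ΔV₁ = |v₁ᵗ − v₁| ≈ 1905 m/s = 1.905 km/s.
(b) ΔV₂ = |v₂ − v₂ᵗ| ≈ 1363 m/s = 1.363 km/s.
(c) ΔV_total = ΔV₁ + ΔV₂ ≈ 3268 m/s = 3.268 km/s.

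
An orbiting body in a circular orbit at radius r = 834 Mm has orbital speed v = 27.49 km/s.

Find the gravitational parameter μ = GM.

Convert to SI: r = 834 Mm = 8.34e+08 m; v = 27.49 km/s = 27490 m/s.
For a circular orbit v² = GM/r, so GM = v² · r.
GM = (27490)² · 8.34e+08 m³/s² ≈ 6.303e+17 m³/s² = 6.303 × 10^17 m³/s².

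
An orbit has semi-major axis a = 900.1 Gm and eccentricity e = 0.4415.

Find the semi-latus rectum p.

Convert to SI: a = 900.1 Gm = 9.001e+11 m.
p = a (1 − e²).
p = 9.001e+11 · (1 − (0.4415)²) = 9.001e+11 · 0.805078 ≈ 7.247e+11 m = 724.7 Gm.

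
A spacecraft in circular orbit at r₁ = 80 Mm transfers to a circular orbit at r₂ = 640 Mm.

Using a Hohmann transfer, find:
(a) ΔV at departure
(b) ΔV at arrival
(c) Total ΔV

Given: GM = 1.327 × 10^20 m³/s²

Convert to SI: r₁ = 80 Mm = 8e+07 m; r₂ = 640 Mm = 6.4e+08 m.
Transfer semi-major axis: a_t = (r₁ + r₂)/2 = (8e+07 + 6.4e+08)/2 = 3.6e+08 m.
Circular speeds: v₁ = √(GM/r₁) = 1.28792e+06 m/s, v₂ = √(GM/r₂) = 455350 m/s.
Transfer speeds (vis-viva v² = GM(2/r − 1/a_t)): v₁ᵗ = 1.71723e+06 m/s, v₂ᵗ = 214654 m/s.
(a) ΔV₁ = |v₁ᵗ − v₁| ≈ 4.293e+05 m/s = 429.3 km/s.
(b) ΔV₂ = |v₂ − v₂ᵗ| ≈ 2.407e+05 m/s = 240.7 km/s.
(c) ΔV_total = ΔV₁ + ΔV₂ ≈ 6.7e+05 m/s = 670 km/s.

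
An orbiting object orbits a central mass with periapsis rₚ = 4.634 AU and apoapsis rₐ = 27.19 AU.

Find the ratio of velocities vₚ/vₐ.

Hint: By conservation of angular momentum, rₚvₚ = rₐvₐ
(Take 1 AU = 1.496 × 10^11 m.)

Convert to SI: rₚ = 4.634 AU = 6.93246e+11 m; rₐ = 27.19 AU = 4.06762e+12 m.
Conservation of angular momentum gives rₚvₚ = rₐvₐ, so vₚ/vₐ = rₐ/rₚ.
vₚ/vₐ = 4.06762e+12 / 6.93246e+11 ≈ 5.868.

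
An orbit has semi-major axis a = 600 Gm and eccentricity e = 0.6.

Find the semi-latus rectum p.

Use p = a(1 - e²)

Convert to SI: a = 600 Gm = 6e+11 m.
p = a (1 − e²).
p = 6e+11 · (1 − (0.6)²) = 6e+11 · 0.64 ≈ 3.84e+11 m = 384 Gm.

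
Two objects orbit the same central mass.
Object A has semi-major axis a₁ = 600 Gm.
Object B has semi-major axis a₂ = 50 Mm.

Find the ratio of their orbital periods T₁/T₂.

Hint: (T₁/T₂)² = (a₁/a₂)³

Convert to SI: a₁ = 600 Gm = 6e+11 m; a₂ = 50 Mm = 5e+07 m.
From Kepler's third law, (T₁/T₂)² = (a₁/a₂)³, so T₁/T₂ = (a₁/a₂)^(3/2).
a₁/a₂ = 6e+11 / 5e+07 = 12000.
T₁/T₂ = (12000)^(3/2) ≈ 1.315e+06.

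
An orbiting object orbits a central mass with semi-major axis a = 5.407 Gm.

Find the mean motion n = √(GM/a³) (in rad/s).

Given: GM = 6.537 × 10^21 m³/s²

Convert to SI: a = 5.407 Gm = 5.407e+09 m.
n = √(GM / a³).
n = √(6.537e+21 / (5.407e+09)³) rad/s ≈ 0.0002034 rad/s.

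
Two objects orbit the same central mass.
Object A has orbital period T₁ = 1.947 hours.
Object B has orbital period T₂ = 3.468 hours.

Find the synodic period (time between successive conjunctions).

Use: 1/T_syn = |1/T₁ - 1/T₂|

Convert to SI: T₁ = 1.947 hours = 7009.2 s; T₂ = 3.468 hours = 12484.8 s.
T_syn = |T₁ · T₂ / (T₁ − T₂)|.
T_syn = |7009.2 · 12484.8 / (7009.2 − 12484.8)| s ≈ 1.598e+04 s = 4.439 hours.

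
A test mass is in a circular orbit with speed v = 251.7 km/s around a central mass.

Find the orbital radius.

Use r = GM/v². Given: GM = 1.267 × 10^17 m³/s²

Convert to SI: v = 251.7 km/s = 251700 m/s.
For a circular orbit, v² = GM / r, so r = GM / v².
r = 1.267e+17 / (251700)² m ≈ 2e+06 m = 2 Mm.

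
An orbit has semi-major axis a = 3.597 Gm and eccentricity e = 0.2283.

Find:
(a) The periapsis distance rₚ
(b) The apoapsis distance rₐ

Convert to SI: a = 3.597 Gm = 3.597e+09 m.
(a) rₚ = a(1 − e) = 3.597e+09 · (1 − 0.2283) = 3.597e+09 · 0.7717 ≈ 2.776e+09 m = 2.776 Gm.
(b) rₐ = a(1 + e) = 3.597e+09 · (1 + 0.2283) = 3.597e+09 · 1.2283 ≈ 4.418e+09 m = 4.418 Gm.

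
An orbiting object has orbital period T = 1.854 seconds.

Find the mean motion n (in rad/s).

n = 2π / T.
n = 2π / 1.854 s ≈ 3.389 rad/s.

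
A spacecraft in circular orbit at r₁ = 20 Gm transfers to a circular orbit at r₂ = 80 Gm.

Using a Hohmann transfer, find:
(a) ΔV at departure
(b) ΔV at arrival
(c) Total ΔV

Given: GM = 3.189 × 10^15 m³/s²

Convert to SI: r₁ = 20 Gm = 2e+10 m; r₂ = 80 Gm = 8e+10 m.
Transfer semi-major axis: a_t = (r₁ + r₂)/2 = (2e+10 + 8e+10)/2 = 5e+10 m.
Circular speeds: v₁ = √(GM/r₁) = 399.312 m/s, v₂ = √(GM/r₂) = 199.656 m/s.
Transfer speeds (vis-viva v² = GM(2/r − 1/a_t)): v₁ᵗ = 505.094 m/s, v₂ᵗ = 126.274 m/s.
(a) ΔV₁ = |v₁ᵗ − v₁| ≈ 105.8 m/s = 105.8 m/s.
(b) ΔV₂ = |v₂ − v₂ᵗ| ≈ 73.38 m/s = 73.38 m/s.
(c) ΔV_total = ΔV₁ + ΔV₂ ≈ 179.2 m/s = 179.2 m/s.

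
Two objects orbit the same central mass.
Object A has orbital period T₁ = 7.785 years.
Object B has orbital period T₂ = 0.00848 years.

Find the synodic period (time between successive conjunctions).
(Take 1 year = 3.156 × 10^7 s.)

Convert to SI: T₁ = 7.785 years = 2.45695e+08 s; T₂ = 0.00848 years = 267629 s.
T_syn = |T₁ · T₂ / (T₁ − T₂)|.
T_syn = |2.45695e+08 · 267629 / (2.45695e+08 − 267629)| s ≈ 2.679e+05 s = 0.008489 years.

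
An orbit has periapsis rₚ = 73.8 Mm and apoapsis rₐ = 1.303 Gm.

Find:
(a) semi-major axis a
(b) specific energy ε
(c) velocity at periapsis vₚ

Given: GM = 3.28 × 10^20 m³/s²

Convert to SI: rₚ = 73.8 Mm = 7.38e+07 m; rₐ = 1.303 Gm = 1.303e+09 m.
(a) a = (rₚ + rₐ)/2 = (7.38e+07 + 1.303e+09)/2 ≈ 6.884e+08 m
(b) With a = (rₚ + rₐ)/2 = 6.884e+08 m, ε = −GM/(2a) = −3.28e+20/(2 · 6.884e+08) J/kg ≈ -2.382e+11 J/kg
(c) With a = (rₚ + rₐ)/2 = 6.884e+08 m, vₚ = √(GM (2/rₚ − 1/a)) = √(3.28e+20 · (2/7.38e+07 − 1/6.884e+08)) m/s ≈ 2.9e+06 m/s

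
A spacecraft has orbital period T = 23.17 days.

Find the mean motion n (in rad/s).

Convert to SI: T = 23.17 days = 2.00189e+06 s.
n = 2π / T.
n = 2π / 2.00189e+06 s ≈ 3.139e-06 rad/s.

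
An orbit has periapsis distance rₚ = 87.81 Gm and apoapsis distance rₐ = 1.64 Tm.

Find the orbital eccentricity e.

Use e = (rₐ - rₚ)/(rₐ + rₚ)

Convert to SI: rₚ = 87.81 Gm = 8.781e+10 m; rₐ = 1.64 Tm = 1.64e+12 m.
e = (rₐ − rₚ) / (rₐ + rₚ).
e = (1.64e+12 − 8.781e+10) / (1.64e+12 + 8.781e+10) = 1.55219e+12 / 1.72781e+12 ≈ 0.8984.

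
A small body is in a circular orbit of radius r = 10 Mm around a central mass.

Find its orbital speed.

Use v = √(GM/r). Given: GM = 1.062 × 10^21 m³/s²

Convert to SI: r = 10 Mm = 1e+07 m.
For a circular orbit, gravity supplies the centripetal force, so v = √(GM / r).
v = √(1.062e+21 / 1e+07) m/s ≈ 1.031e+07 m/s = 1.031e+04 km/s.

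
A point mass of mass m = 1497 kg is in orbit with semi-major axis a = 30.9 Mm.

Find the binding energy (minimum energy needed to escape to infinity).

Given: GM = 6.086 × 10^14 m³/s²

Convert to SI: a = 30.9 Mm = 3.09e+07 m.
Total orbital energy is E = −GMm/(2a); binding energy is E_bind = −E = GMm/(2a).
E_bind = 6.086e+14 · 1497 / (2 · 3.09e+07) J ≈ 1.474e+10 J = 14.74 GJ.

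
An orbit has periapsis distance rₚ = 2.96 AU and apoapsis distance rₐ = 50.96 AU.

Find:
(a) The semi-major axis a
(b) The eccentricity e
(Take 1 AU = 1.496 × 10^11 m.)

Convert to SI: rₚ = 2.96 AU = 4.42816e+11 m; rₐ = 50.96 AU = 7.62362e+12 m.
(a) a = (rₚ + rₐ) / 2 = (4.42816e+11 + 7.62362e+12) / 2 ≈ 4.033e+12 m = 26.96 AU.
(b) e = (rₐ − rₚ) / (rₐ + rₚ) = (7.62362e+12 − 4.42816e+11) / (7.62362e+12 + 4.42816e+11) ≈ 0.8902.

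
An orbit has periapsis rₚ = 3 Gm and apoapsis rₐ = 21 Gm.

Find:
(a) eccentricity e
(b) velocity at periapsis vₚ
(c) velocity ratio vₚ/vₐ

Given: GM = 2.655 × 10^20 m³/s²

Convert to SI: rₚ = 3 Gm = 3e+09 m; rₐ = 21 Gm = 2.1e+10 m.
(a) e = (rₐ − rₚ)/(rₐ + rₚ) = (2.1e+10 − 3e+09)/(2.1e+10 + 3e+09) ≈ 0.75
(b) With a = (rₚ + rₐ)/2 = 1.2e+10 m, vₚ = √(GM (2/rₚ − 1/a)) = √(2.655e+20 · (2/3e+09 − 1/1.2e+10)) m/s ≈ 3.935e+05 m/s
(c) Conservation of angular momentum (rₚvₚ = rₐvₐ) gives vₚ/vₐ = rₐ/rₚ = 2.1e+10/3e+09 ≈ 7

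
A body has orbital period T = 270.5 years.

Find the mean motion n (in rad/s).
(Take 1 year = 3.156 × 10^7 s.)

Convert to SI: T = 270.5 years = 8.53698e+09 s.
n = 2π / T.
n = 2π / 8.53698e+09 s ≈ 7.36e-10 rad/s.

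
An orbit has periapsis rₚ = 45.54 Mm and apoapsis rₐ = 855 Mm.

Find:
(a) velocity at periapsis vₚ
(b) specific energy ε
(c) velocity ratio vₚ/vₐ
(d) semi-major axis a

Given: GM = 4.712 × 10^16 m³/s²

Convert to SI: rₚ = 45.54 Mm = 4.554e+07 m; rₐ = 855 Mm = 8.55e+08 m.
(a) With a = (rₚ + rₐ)/2 = 4.5027e+08 m, vₚ = √(GM (2/rₚ − 1/a)) = √(4.712e+16 · (2/4.554e+07 − 1/4.5027e+08)) m/s ≈ 4.433e+04 m/s
(b) With a = (rₚ + rₐ)/2 = 4.5027e+08 m, ε = −GM/(2a) = −4.712e+16/(2 · 4.5027e+08) J/kg ≈ -5.232e+07 J/kg
(c) Conservation of angular momentum (rₚvₚ = rₐvₐ) gives vₚ/vₐ = rₐ/rₚ = 8.55e+08/4.554e+07 ≈ 18.77
(d) a = (rₚ + rₐ)/2 = (4.554e+07 + 8.55e+08)/2 ≈ 4.503e+08 m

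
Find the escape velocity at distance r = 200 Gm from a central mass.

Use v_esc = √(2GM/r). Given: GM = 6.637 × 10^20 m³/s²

Convert to SI: r = 200 Gm = 2e+11 m.
Escape velocity comes from setting total energy to zero: ½v² − GM/r = 0 ⇒ v_esc = √(2GM / r).
v_esc = √(2 · 6.637e+20 / 2e+11) m/s ≈ 8.147e+04 m/s = 81.47 km/s.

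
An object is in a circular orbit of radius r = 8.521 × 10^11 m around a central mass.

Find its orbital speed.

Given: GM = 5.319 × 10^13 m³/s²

For a circular orbit, gravity supplies the centripetal force, so v = √(GM / r).
v = √(5.319e+13 / 8.521e+11) m/s ≈ 7.901 m/s = 7.901 m/s.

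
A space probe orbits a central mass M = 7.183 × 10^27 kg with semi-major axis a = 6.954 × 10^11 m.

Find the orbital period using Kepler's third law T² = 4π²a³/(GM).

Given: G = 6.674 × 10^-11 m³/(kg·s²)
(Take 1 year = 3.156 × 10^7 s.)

GM = G · M = 6.674e-11 · 7.183e+27 = 4.79393e+17 m³/s².
Kepler's third law: T = 2π √(a³ / GM).
Substituting a = 6.954e+11 m and GM = 4.79393e+17 m³/s²:
T = 2π √((6.954e+11)³ / 4.79393e+17) s
T ≈ 5.262e+09 s = 166.7 years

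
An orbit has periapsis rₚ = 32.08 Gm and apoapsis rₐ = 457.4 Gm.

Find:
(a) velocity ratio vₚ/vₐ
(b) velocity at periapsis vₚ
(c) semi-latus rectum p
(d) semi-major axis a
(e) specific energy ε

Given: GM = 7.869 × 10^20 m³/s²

Convert to SI: rₚ = 32.08 Gm = 3.208e+10 m; rₐ = 457.4 Gm = 4.574e+11 m.
(a) Conservation of angular momentum (rₚvₚ = rₐvₐ) gives vₚ/vₐ = rₐ/rₚ = 4.574e+11/3.208e+10 ≈ 14.26
(b) With a = (rₚ + rₐ)/2 = 2.4474e+11 m, vₚ = √(GM (2/rₚ − 1/a)) = √(7.869e+20 · (2/3.208e+10 − 1/2.4474e+11)) m/s ≈ 2.141e+05 m/s
(c) From a = (rₚ + rₐ)/2 = 2.4474e+11 m and e = (rₐ − rₚ)/(rₐ + rₚ) = 0.868922, p = a(1 − e²) = 2.4474e+11 · (1 − (0.868922)²) ≈ 5.996e+10 m
(d) a = (rₚ + rₐ)/2 = (3.208e+10 + 4.574e+11)/2 ≈ 2.447e+11 m
(e) With a = (rₚ + rₐ)/2 = 2.4474e+11 m, ε = −GM/(2a) = −7.869e+20/(2 · 2.4474e+11) J/kg ≈ -1.608e+09 J/kg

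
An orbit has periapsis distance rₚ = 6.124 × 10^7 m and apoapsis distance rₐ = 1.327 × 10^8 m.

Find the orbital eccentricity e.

e = (rₐ − rₚ) / (rₐ + rₚ).
e = (1.327e+08 − 6.124e+07) / (1.327e+08 + 6.124e+07) = 7.146e+07 / 1.9394e+08 ≈ 0.3685.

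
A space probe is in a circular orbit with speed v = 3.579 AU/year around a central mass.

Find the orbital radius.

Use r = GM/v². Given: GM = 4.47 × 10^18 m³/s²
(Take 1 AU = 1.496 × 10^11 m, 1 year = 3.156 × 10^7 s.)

Convert to SI: v = 3.579 AU/year = 16965.1 m/s.
For a circular orbit, v² = GM / r, so r = GM / v².
r = 4.47e+18 / (16965.1)² m ≈ 1.553e+10 m = 0.1038 AU.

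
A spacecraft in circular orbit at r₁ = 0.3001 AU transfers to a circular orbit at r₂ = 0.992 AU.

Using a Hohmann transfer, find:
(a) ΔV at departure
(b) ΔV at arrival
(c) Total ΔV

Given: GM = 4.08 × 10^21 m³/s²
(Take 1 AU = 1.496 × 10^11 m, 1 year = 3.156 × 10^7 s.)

Convert to SI: r₁ = 0.3001 AU = 4.4895e+10 m; r₂ = 0.992 AU = 1.48403e+11 m.
Transfer semi-major axis: a_t = (r₁ + r₂)/2 = (4.4895e+10 + 1.48403e+11)/2 = 9.66491e+10 m.
Circular speeds: v₁ = √(GM/r₁) = 301461 m/s, v₂ = √(GM/r₂) = 165809 m/s.
Transfer speeds (vis-viva v² = GM(2/r − 1/a_t)): v₁ᵗ = 373555 m/s, v₂ᵗ = 113008 m/s.
(a) ΔV₁ = |v₁ᵗ − v₁| ≈ 7.209e+04 m/s = 15.21 AU/year.
(b) ΔV₂ = |v₂ − v₂ᵗ| ≈ 5.28e+04 m/s = 11.14 AU/year.
(c) ΔV_total = ΔV₁ + ΔV₂ ≈ 1.249e+05 m/s = 26.35 AU/year.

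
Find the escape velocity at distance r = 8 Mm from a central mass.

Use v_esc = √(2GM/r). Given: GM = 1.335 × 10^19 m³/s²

Convert to SI: r = 8 Mm = 8e+06 m.
Escape velocity comes from setting total energy to zero: ½v² − GM/r = 0 ⇒ v_esc = √(2GM / r).
v_esc = √(2 · 1.335e+19 / 8e+06) m/s ≈ 1.827e+06 m/s = 1827 km/s.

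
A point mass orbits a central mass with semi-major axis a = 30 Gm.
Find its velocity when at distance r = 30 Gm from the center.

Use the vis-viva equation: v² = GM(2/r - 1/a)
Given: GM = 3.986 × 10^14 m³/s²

Convert to SI: a = 30 Gm = 3e+10 m; r = 30 Gm = 3e+10 m.
Vis-viva: v = √(GM · (2/r − 1/a)).
2/r − 1/a = 2/3e+10 − 1/3e+10 = 3.33333e-11 m⁻¹.
v = √(3.986e+14 · 3.33333e-11) m/s ≈ 115.3 m/s = 115.3 m/s.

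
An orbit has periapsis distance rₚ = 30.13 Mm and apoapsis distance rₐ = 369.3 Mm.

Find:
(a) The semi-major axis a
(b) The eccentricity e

Convert to SI: rₚ = 30.13 Mm = 3.013e+07 m; rₐ = 369.3 Mm = 3.693e+08 m.
(a) a = (rₚ + rₐ) / 2 = (3.013e+07 + 3.693e+08) / 2 ≈ 1.997e+08 m = 199.7 Mm.
(b) e = (rₐ − rₚ) / (rₐ + rₚ) = (3.693e+08 − 3.013e+07) / (3.693e+08 + 3.013e+07) ≈ 0.8491.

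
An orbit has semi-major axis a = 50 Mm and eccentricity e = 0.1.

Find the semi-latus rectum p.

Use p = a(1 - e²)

Convert to SI: a = 50 Mm = 5e+07 m.
p = a (1 − e²).
p = 5e+07 · (1 − (0.1)²) = 5e+07 · 0.99 ≈ 4.95e+07 m = 49.5 Mm.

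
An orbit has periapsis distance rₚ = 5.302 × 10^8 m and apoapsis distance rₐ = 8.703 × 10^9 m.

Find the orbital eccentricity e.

e = (rₐ − rₚ) / (rₐ + rₚ).
e = (8.703e+09 − 5.302e+08) / (8.703e+09 + 5.302e+08) = 8.1728e+09 / 9.2332e+09 ≈ 0.8852.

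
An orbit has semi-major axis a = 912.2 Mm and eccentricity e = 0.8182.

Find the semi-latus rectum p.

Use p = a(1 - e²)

Convert to SI: a = 912.2 Mm = 9.122e+08 m.
p = a (1 − e²).
p = 9.122e+08 · (1 − (0.8182)²) = 9.122e+08 · 0.330549 ≈ 3.015e+08 m = 301.5 Mm.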